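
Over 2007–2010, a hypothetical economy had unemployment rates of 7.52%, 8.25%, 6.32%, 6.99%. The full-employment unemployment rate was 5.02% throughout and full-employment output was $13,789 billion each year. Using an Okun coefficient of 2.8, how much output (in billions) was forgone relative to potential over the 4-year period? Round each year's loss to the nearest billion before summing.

Year 2007: gap = -2.8 × (7.52 - 5.02) = -7%, loss ≈ 13789 × 7/100 ≈ 965.
Year 2008: gap = -2.8 × (8.25 - 5.02) = -9.044%, loss ≈ 13789 × 9.044/100 ≈ 1247.
Year 2009: gap = -2.8 × (6.32 - 5.02) = -3.64%, loss ≈ 13789 × 3.64/100 ≈ 502.
Year 2010: gap = -2.8 × (6.99 - 5.02) = -5.516%, loss ≈ 13789 × 5.516/100 ≈ 761.
Total lost output = 965 + 1247 + 502 + 761 = 3475 billion.

$3,475 billion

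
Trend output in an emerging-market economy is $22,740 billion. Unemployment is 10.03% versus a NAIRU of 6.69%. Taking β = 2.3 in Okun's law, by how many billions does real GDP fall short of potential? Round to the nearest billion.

$1,747 billion

Output gap = -2.3 × (10.03 - 6.69) = -2.3 × 3.34 = -7.682%.
Actual GDP ≈ 22740 × 0.92318 ≈ 20993 billion, so the shortfall is 22740 - 20993 = 1747 billion.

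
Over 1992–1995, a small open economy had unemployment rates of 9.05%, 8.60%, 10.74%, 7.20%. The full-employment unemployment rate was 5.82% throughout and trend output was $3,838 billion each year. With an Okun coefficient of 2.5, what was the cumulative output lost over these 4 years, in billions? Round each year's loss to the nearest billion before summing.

$1,181 billion

Year 1992: gap = -2.5 × (9.05 - 5.82) = -8.075%, loss ≈ 3838 × 8.075/100 ≈ 310.
Year 1993: gap = -2.5 × (8.6 - 5.82) = -6.95%, loss ≈ 3838 × 6.95/100 ≈ 267.
Year 1994: gap = -2.5 × (10.74 - 5.82) = -12.3%, loss ≈ 3838 × 12.3/100 ≈ 472.
Year 1995: gap = -2.5 × (7.2 - 5.82) = -3.45%, loss ≈ 3838 × 3.45/100 ≈ 132.
Total lost output = 310 + 267 + 472 + 132 = 1181 billion.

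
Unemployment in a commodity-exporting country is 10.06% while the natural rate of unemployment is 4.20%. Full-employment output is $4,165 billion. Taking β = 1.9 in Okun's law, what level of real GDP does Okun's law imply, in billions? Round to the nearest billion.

$3,701 billion

Unemployment gap = 10.06 - 4.2 = 5.86 points, so the output gap is -1.9 × 5.86 = -11.134%.
Actual GDP = 4165 × (1 - 11.134/100) = 4165 × 0.88866 ≈ 3701 billion.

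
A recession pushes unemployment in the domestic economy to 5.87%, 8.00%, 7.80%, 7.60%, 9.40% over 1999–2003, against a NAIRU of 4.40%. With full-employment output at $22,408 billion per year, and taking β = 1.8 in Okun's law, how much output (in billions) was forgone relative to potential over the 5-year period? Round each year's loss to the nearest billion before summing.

$6,724 billion

Year 1999: gap = -1.8 × (5.87 - 4.4) = -2.646%, loss ≈ 22408 × 2.646/100 ≈ 593.
Year 2000: gap = -1.8 × (8 - 4.4) = -6.48%, loss ≈ 22408 × 6.48/100 ≈ 1452.
Year 2001: gap = -1.8 × (7.8 - 4.4) = -6.12%, loss ≈ 22408 × 6.12/100 ≈ 1371.
Year 2002: gap = -1.8 × (7.6 - 4.4) = -5.76%, loss ≈ 22408 × 5.76/100 ≈ 1291.
Year 2003: gap = -1.8 × (9.4 - 4.4) = -9%, loss ≈ 22408 × 9/100 ≈ 2017.
Total lost output = 593 + 1452 + 1371 + 1291 + 2017 = 6724 billion.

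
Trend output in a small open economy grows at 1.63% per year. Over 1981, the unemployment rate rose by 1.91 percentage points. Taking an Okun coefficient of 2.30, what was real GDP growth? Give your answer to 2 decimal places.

Growth-rate Okun's law: g_Y = g_Y* - β × Δu.
g_Y = 1.63 - 2.30 × (1.91) = 1.63 - 4.393 = -2.763%, i.e. -2.76% to 2 d.p.

-2.76%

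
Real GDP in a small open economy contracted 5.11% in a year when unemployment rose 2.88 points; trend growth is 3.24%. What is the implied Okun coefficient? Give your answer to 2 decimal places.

β ≈ 2.90

Growth form: g_Y = g_Y* - β × Δu, so β = (g_Y* - g_Y)/Δu.
β = (3.24 + 5.11)/2.88 = 8.35/2.88 = 2.90.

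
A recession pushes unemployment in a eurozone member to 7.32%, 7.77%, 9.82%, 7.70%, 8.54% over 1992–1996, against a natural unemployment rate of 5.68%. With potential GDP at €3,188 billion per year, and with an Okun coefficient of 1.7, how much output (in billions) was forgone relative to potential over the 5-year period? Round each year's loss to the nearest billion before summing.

Year 1992: gap = -1.7 × (7.32 - 5.68) = -2.788%, loss ≈ 3188 × 2.788/100 ≈ 89.
Year 1993: gap = -1.7 × (7.77 - 5.68) = -3.553%, loss ≈ 3188 × 3.553/100 ≈ 113.
Year 1994: gap = -1.7 × (9.82 - 5.68) = -7.038%, loss ≈ 3188 × 7.038/100 ≈ 224.
Year 1995: gap = -1.7 × (7.7 - 5.68) = -3.434%, loss ≈ 3188 × 3.434/100 ≈ 109.
Year 1996: gap = -1.7 × (8.54 - 5.68) = -4.862%, loss ≈ 3188 × 4.862/100 ≈ 155.
Total lost output = 89 + 113 + 224 + 109 + 155 = 690 billion.

€690 billion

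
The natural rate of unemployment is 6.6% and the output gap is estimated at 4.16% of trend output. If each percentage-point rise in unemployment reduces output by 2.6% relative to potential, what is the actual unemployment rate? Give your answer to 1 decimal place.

From Okun's law, u - u* = -(output gap)/β = -(4.16)/2.6 = -1.6 points.
So u = 6.6 - 1.6 = 5.0%.

5.0%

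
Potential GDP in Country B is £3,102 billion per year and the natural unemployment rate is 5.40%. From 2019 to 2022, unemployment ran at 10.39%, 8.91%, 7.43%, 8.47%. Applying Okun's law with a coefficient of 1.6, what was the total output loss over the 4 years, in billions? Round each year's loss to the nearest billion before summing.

£675 billion

Year 2019: gap = -1.6 × (10.39 - 5.4) = -7.984%, loss ≈ 3102 × 7.984/100 ≈ 248.
Year 2020: gap = -1.6 × (8.91 - 5.4) = -5.616%, loss ≈ 3102 × 5.616/100 ≈ 174.
Year 2021: gap = -1.6 × (7.43 - 5.4) = -3.248%, loss ≈ 3102 × 3.248/100 ≈ 101.
Year 2022: gap = -1.6 × (8.47 - 5.4) = -4.912%, loss ≈ 3102 × 4.912/100 ≈ 152.
Total lost output = 248 + 174 + 101 + 152 = 675 billion.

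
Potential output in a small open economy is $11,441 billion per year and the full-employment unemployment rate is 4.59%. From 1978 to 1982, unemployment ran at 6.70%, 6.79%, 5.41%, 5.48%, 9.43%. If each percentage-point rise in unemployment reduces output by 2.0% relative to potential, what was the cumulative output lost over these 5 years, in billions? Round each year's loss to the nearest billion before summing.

$2,485 billion

Year 1978: gap = -2.0 × (6.7 - 4.59) = -4.22%, loss ≈ 11441 × 4.22/100 ≈ 483.
Year 1979: gap = -2.0 × (6.79 - 4.59) = -4.4%, loss ≈ 11441 × 4.4/100 ≈ 503.
Year 1980: gap = -2.0 × (5.41 - 4.59) = -1.64%, loss ≈ 11441 × 1.64/100 ≈ 188.
Year 1981: gap = -2.0 × (5.48 - 4.59) = -1.78%, loss ≈ 11441 × 1.78/100 ≈ 204.
Year 1982: gap = -2.0 × (9.43 - 4.59) = -9.68%, loss ≈ 11441 × 9.68/100 ≈ 1107.
Total lost output = 483 + 503 + 188 + 204 + 1107 = 2485 billion.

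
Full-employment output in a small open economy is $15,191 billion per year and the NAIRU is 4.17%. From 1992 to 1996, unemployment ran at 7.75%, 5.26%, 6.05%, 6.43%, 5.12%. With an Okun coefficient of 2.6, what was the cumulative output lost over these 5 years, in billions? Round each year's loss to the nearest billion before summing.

$3,856 billion

Year 1992: gap = -2.6 × (7.75 - 4.17) = -9.308%, loss ≈ 15191 × 9.308/100 ≈ 1414.
Year 1993: gap = -2.6 × (5.26 - 4.17) = -2.834%, loss ≈ 15191 × 2.834/100 ≈ 431.
Year 1994: gap = -2.6 × (6.05 - 4.17) = -4.888%, loss ≈ 15191 × 4.888/100 ≈ 743.
Year 1995: gap = -2.6 × (6.43 - 4.17) = -5.876%, loss ≈ 15191 × 5.876/100 ≈ 893.
Year 1996: gap = -2.6 × (5.12 - 4.17) = -2.47%, loss ≈ 15191 × 2.47/100 ≈ 375.
Total lost output = 1414 + 431 + 743 + 893 + 375 = 3856 billion.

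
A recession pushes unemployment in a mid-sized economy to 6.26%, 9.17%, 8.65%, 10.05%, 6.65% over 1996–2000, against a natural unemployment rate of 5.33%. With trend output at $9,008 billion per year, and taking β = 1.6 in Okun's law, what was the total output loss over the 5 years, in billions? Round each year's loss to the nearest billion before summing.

$2,036 billion

Year 1996: gap = -1.6 × (6.26 - 5.33) = -1.488%, loss ≈ 9008 × 1.488/100 ≈ 134.
Year 1997: gap = -1.6 × (9.17 - 5.33) = -6.144%, loss ≈ 9008 × 6.144/100 ≈ 553.
Year 1998: gap = -1.6 × (8.65 - 5.33) = -5.312%, loss ≈ 9008 × 5.312/100 ≈ 479.
Year 1999: gap = -1.6 × (10.05 - 5.33) = -7.552%, loss ≈ 9008 × 7.552/100 ≈ 680.
Year 2000: gap = -1.6 × (6.65 - 5.33) = -2.112%, loss ≈ 9008 × 2.112/100 ≈ 190.
Total lost output = 134 + 553 + 479 + 680 + 190 = 2036 billion.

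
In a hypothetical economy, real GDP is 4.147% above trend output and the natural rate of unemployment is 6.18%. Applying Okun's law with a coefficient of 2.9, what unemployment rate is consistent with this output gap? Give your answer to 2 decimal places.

From Okun's law, u - u* = -(output gap)/β = -(4.147)/2.9 = -1.43 points.
So u = 6.18 - 1.43 = 4.75%.

4.75%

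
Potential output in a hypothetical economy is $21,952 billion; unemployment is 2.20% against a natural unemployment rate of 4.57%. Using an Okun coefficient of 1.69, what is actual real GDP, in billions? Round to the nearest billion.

Unemployment gap = 2.2 - 4.57 = -2.37 points, so the output gap is -1.69 × (-2.37) = 4.0053%.
Actual GDP = 21952 × (1 + 4.0053/100) = 21952 × 1.040053 ≈ 22831 billion.

$22,831 billion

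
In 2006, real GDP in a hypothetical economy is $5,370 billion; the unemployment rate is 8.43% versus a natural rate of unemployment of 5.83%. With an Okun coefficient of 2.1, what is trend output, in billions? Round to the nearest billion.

$5,680 billion

Unemployment gap = 8.43 - 5.83 = 2.6 points, so output gap = -2.1 × 2.6 = -5.46%.
Since Y = Y* × (1 + gap/100), Y* = 5370/0.9454 ≈ 5680 billion.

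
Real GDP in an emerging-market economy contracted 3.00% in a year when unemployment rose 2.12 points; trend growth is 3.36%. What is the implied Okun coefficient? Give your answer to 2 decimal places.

β ≈ 3.00

Growth form: g_Y = g_Y* - β × Δu, so β = (g_Y* - g_Y)/Δu.
β = (3.36 + 3)/2.12 = 6.36/2.12 = 3.00.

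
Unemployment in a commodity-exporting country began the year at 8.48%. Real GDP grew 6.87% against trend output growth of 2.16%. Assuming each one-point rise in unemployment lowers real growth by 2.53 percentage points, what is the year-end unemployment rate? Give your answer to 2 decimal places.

6.62%

Growth-rate Okun's law: g_Y = g_Y* - β × Δu, so Δu = (g_Y* - g_Y)/β.
Δu = (2.16 - 6.87)/2.53 = -4.71/2.53 = -1.86 percentage points.
Year-end unemployment = 8.48 - 1.86 = 6.62%.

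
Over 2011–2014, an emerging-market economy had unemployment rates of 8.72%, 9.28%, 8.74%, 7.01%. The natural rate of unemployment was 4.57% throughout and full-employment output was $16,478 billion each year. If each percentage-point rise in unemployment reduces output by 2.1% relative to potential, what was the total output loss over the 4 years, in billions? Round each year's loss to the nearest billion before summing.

Year 2011: gap = -2.1 × (8.72 - 4.57) = -8.715%, loss ≈ 16478 × 8.715/100 ≈ 1436.
Year 2012: gap = -2.1 × (9.28 - 4.57) = -9.891%, loss ≈ 16478 × 9.891/100 ≈ 1630.
Year 2013: gap = -2.1 × (8.74 - 4.57) = -8.757%, loss ≈ 16478 × 8.757/100 ≈ 1443.
Year 2014: gap = -2.1 × (7.01 - 4.57) = -5.124%, loss ≈ 16478 × 5.124/100 ≈ 844.
Total lost output = 1436 + 1630 + 1443 + 844 = 5353 billion.

$5,353 billion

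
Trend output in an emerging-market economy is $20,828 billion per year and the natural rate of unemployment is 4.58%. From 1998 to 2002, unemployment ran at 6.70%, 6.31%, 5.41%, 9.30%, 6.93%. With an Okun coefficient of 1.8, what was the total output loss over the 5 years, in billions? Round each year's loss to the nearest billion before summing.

$4,406 billion

Year 1998: gap = -1.8 × (6.7 - 4.58) = -3.816%, loss ≈ 20828 × 3.816/100 ≈ 795.
Year 1999: gap = -1.8 × (6.31 - 4.58) = -3.114%, loss ≈ 20828 × 3.114/100 ≈ 649.
Year 2000: gap = -1.8 × (5.41 - 4.58) = -1.494%, loss ≈ 20828 × 1.494/100 ≈ 311.
Year 2001: gap = -1.8 × (9.3 - 4.58) = -8.496%, loss ≈ 20828 × 8.496/100 ≈ 1770.
Year 2002: gap = -1.8 × (6.93 - 4.58) = -4.23%, loss ≈ 20828 × 4.23/100 ≈ 881.
Total lost output = 795 + 649 + 311 + 1770 + 881 = 4406 billion.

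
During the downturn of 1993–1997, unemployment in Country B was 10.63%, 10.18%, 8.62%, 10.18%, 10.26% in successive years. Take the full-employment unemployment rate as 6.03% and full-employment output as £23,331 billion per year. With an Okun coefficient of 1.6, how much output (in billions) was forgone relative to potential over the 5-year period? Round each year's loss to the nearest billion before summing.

Year 1993: gap = -1.6 × (10.63 - 6.03) = -7.36%, loss ≈ 23331 × 7.36/100 ≈ 1717.
Year 1994: gap = -1.6 × (10.18 - 6.03) = -6.64%, loss ≈ 23331 × 6.64/100 ≈ 1549.
Year 1995: gap = -1.6 × (8.62 - 6.03) = -4.144%, loss ≈ 23331 × 4.144/100 ≈ 967.
Year 1996: gap = -1.6 × (10.18 - 6.03) = -6.64%, loss ≈ 23331 × 6.64/100 ≈ 1549.
Year 1997: gap = -1.6 × (10.26 - 6.03) = -6.768%, loss ≈ 23331 × 6.768/100 ≈ 1579.
Total lost output = 1717 + 1549 + 967 + 1549 + 1579 = 7361 billion.

£7,361 billion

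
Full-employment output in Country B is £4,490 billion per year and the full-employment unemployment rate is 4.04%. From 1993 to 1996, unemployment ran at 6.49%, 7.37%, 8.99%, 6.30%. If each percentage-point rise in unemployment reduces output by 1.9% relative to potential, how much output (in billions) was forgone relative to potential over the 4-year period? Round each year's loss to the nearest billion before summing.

£1,108 billion

Year 1993: gap = -1.9 × (6.49 - 4.04) = -4.655%, loss ≈ 4490 × 4.655/100 ≈ 209.
Year 1994: gap = -1.9 × (7.37 - 4.04) = -6.327%, loss ≈ 4490 × 6.327/100 ≈ 284.
Year 1995: gap = -1.9 × (8.99 - 4.04) = -9.405%, loss ≈ 4490 × 9.405/100 ≈ 422.
Year 1996: gap = -1.9 × (6.3 - 4.04) = -4.294%, loss ≈ 4490 × 4.294/100 ≈ 193.
Total lost output = 209 + 284 + 422 + 193 = 1108 billion.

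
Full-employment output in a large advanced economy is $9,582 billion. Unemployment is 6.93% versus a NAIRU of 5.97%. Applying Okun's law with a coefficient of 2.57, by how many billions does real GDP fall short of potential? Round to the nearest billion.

Output gap = -2.57 × (6.93 - 5.97) = -2.57 × 0.96 = -2.4672%.
Actual GDP ≈ 9582 × 0.975328 ≈ 9346 billion, so the shortfall is 9582 - 9346 = 236 billion.

$236 billion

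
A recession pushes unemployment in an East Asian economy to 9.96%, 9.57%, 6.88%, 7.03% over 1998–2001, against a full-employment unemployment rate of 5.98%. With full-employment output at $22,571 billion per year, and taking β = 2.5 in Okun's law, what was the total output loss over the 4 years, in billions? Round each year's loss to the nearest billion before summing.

Year 1998: gap = -2.5 × (9.96 - 5.98) = -9.95%, loss ≈ 22571 × 9.95/100 ≈ 2246.
Year 1999: gap = -2.5 × (9.57 - 5.98) = -8.975%, loss ≈ 22571 × 8.975/100 ≈ 2026.
Year 2000: gap = -2.5 × (6.88 - 5.98) = -2.25%, loss ≈ 22571 × 2.25/100 ≈ 508.
Year 2001: gap = -2.5 × (7.03 - 5.98) = -2.625%, loss ≈ 22571 × 2.625/100 ≈ 592.
Total lost output = 2246 + 2026 + 508 + 592 = 5372 billion.

$5,372 billion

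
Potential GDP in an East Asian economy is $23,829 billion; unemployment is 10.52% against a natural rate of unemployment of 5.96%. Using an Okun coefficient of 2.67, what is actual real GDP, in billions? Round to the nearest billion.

$20,928 billion

Unemployment gap = 10.52 - 5.96 = 4.56 points, so the output gap is -2.67 × 4.56 = -12.1752%.
Actual GDP = 23829 × (1 - 12.1752/100) = 23829 × 0.878248 ≈ 20928 billion.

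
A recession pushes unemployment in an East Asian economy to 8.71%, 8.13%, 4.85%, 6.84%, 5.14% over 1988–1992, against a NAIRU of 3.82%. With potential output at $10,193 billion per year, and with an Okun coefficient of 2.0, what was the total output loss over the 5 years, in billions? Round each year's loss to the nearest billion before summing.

Year 1988: gap = -2.0 × (8.71 - 3.82) = -9.78%, loss ≈ 10193 × 9.78/100 ≈ 997.
Year 1989: gap = -2.0 × (8.13 - 3.82) = -8.62%, loss ≈ 10193 × 8.62/100 ≈ 879.
Year 1990: gap = -2.0 × (4.85 - 3.82) = -2.06%, loss ≈ 10193 × 2.06/100 ≈ 210.
Year 1991: gap = -2.0 × (6.84 - 3.82) = -6.04%, loss ≈ 10193 × 6.04/100 ≈ 616.
Year 1992: gap = -2.0 × (5.14 - 3.82) = -2.64%, loss ≈ 10193 × 2.64/100 ≈ 269.
Total lost output = 997 + 879 + 210 + 616 + 269 = 2971 billion.

$2,971 billion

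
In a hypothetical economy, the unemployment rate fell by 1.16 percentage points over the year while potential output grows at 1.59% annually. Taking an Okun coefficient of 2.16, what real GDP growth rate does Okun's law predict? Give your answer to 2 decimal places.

Growth-rate Okun's law: g_Y = g_Y* - β × Δu.
g_Y = 1.59 - 2.16 × (-1.16) = 1.59 + 2.5056 = 4.0956%, i.e. 4.10% to 2 d.p.

4.10%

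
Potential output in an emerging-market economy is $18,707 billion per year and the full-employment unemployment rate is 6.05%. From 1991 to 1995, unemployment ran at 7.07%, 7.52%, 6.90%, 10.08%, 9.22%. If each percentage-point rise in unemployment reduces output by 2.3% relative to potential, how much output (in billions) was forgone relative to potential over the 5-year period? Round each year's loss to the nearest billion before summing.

Year 1991: gap = -2.3 × (7.07 - 6.05) = -2.346%, loss ≈ 18707 × 2.346/100 ≈ 439.
Year 1992: gap = -2.3 × (7.52 - 6.05) = -3.381%, loss ≈ 18707 × 3.381/100 ≈ 632.
Year 1993: gap = -2.3 × (6.9 - 6.05) = -1.955%, loss ≈ 18707 × 1.955/100 ≈ 366.
Year 1994: gap = -2.3 × (10.08 - 6.05) = -9.269%, loss ≈ 18707 × 9.269/100 ≈ 1734.
Year 1995: gap = -2.3 × (9.22 - 6.05) = -7.291%, loss ≈ 18707 × 7.291/100 ≈ 1364.
Total lost output = 439 + 632 + 366 + 1734 + 1364 = 4535 billion.

$4,535 billion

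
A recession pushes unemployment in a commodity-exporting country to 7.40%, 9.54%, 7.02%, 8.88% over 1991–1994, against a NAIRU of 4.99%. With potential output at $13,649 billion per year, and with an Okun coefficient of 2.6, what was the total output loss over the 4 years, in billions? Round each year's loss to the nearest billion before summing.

$4,570 billion

Year 1991: gap = -2.6 × (7.4 - 4.99) = -6.266%, loss ≈ 13649 × 6.266/100 ≈ 855.
Year 1992: gap = -2.6 × (9.54 - 4.99) = -11.83%, loss ≈ 13649 × 11.83/100 ≈ 1615.
Year 1993: gap = -2.6 × (7.02 - 4.99) = -5.278%, loss ≈ 13649 × 5.278/100 ≈ 720.
Year 1994: gap = -2.6 × (8.88 - 4.99) = -10.114%, loss ≈ 13649 × 10.114/100 ≈ 1380.
Total lost output = 855 + 1615 + 720 + 1380 = 4570 billion.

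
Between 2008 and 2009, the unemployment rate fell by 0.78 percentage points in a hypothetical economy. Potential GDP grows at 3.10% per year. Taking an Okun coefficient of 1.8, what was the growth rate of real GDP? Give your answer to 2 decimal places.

4.50%

Growth-rate Okun's law: g_Y = g_Y* - β × Δu.
g_Y = 3.10 - 1.8 × (-0.78) = 3.1 + 1.404 = 4.504%, i.e. 4.50% to 2 d.p.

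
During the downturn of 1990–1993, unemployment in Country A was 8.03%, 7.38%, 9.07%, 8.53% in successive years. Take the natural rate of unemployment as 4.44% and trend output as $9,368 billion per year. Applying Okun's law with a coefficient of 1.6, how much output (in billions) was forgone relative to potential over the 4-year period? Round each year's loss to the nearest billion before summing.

$2,286 billion

Year 1990: gap = -1.6 × (8.03 - 4.44) = -5.744%, loss ≈ 9368 × 5.744/100 ≈ 538.
Year 1991: gap = -1.6 × (7.38 - 4.44) = -4.704%, loss ≈ 9368 × 4.704/100 ≈ 441.
Year 1992: gap = -1.6 × (9.07 - 4.44) = -7.408%, loss ≈ 9368 × 7.408/100 ≈ 694.
Year 1993: gap = -1.6 × (8.53 - 4.44) = -6.544%, loss ≈ 9368 × 6.544/100 ≈ 613.
Total lost output = 538 + 441 + 694 + 613 = 2286 billion.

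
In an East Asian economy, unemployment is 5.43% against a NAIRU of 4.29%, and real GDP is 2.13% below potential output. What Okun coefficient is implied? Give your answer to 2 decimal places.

Okun's law: output gap = -β × (u - u*).
-2.13 = -β × (5.43 - 4.29) = -β × 1.14, so β = 2.13/1.14 = 1.87.

β ≈ 1.87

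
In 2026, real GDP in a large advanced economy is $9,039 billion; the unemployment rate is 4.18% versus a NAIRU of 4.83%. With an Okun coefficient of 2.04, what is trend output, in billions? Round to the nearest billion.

$8,921 billion

Unemployment gap = 4.18 - 4.83 = -0.65 points, so output gap = -2.04 × (-0.65) = 1.326%.
Since Y = Y* × (1 + gap/100), Y* = 9039/1.01326 ≈ 8921 billion.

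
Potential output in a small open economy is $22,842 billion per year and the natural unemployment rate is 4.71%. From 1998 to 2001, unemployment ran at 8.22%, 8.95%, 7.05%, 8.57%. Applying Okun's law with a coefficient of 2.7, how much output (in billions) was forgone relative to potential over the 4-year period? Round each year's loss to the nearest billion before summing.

$8,604 billion

Year 1998: gap = -2.7 × (8.22 - 4.71) = -9.477%, loss ≈ 22842 × 9.477/100 ≈ 2165.
Year 1999: gap = -2.7 × (8.95 - 4.71) = -11.448%, loss ≈ 22842 × 11.448/100 ≈ 2615.
Year 2000: gap = -2.7 × (7.05 - 4.71) = -6.318%, loss ≈ 22842 × 6.318/100 ≈ 1443.
Year 2001: gap = -2.7 × (8.57 - 4.71) = -10.422%, loss ≈ 22842 × 10.422/100 ≈ 2381.
Total lost output = 2165 + 2615 + 1443 + 2381 = 8604 billion.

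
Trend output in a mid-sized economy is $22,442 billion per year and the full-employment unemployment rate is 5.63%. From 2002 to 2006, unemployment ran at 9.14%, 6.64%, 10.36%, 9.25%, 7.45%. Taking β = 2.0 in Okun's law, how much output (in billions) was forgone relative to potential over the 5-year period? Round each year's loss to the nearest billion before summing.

Year 2002: gap = -2.0 × (9.14 - 5.63) = -7.02%, loss ≈ 22442 × 7.02/100 ≈ 1575.
Year 2003: gap = -2.0 × (6.64 - 5.63) = -2.02%, loss ≈ 22442 × 2.02/100 ≈ 453.
Year 2004: gap = -2.0 × (10.36 - 5.63) = -9.46%, loss ≈ 22442 × 9.46/100 ≈ 2123.
Year 2005: gap = -2.0 × (9.25 - 5.63) = -7.24%, loss ≈ 22442 × 7.24/100 ≈ 1625.
Year 2006: gap = -2.0 × (7.45 - 5.63) = -3.64%, loss ≈ 22442 × 3.64/100 ≈ 817.
Total lost output = 1575 + 453 + 2123 + 1625 + 817 = 6593 billion.

$6,593 billion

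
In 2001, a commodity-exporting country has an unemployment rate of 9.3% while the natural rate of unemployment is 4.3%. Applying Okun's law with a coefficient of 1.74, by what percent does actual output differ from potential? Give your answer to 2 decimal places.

-8.70%

The unemployment gap is 9.3 - 4.3 = 5 percentage points.
Okun's law gives an output gap of -1.74 × 5 = -8.7%, i.e. 8.70% below potential.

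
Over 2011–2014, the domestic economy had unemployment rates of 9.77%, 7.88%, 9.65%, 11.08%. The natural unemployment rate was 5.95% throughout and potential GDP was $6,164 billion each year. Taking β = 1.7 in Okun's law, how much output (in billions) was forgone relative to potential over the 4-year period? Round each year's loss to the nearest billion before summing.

$1,528 billion

Year 2011: gap = -1.7 × (9.77 - 5.95) = -6.494%, loss ≈ 6164 × 6.494/100 ≈ 400.
Year 2012: gap = -1.7 × (7.88 - 5.95) = -3.281%, loss ≈ 6164 × 3.281/100 ≈ 202.
Year 2013: gap = -1.7 × (9.65 - 5.95) = -6.29%, loss ≈ 6164 × 6.29/100 ≈ 388.
Year 2014: gap = -1.7 × (11.08 - 5.95) = -8.721%, loss ≈ 6164 × 8.721/100 ≈ 538.
Total lost output = 400 + 202 + 388 + 538 = 1528 billion.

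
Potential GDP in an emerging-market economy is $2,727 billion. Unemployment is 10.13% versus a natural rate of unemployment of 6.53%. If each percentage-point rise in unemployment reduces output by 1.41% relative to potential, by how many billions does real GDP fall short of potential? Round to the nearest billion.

$138 billion

Output gap = -1.41 × (10.13 - 6.53) = -1.41 × 3.6 = -5.076%.
Actual GDP ≈ 2727 × 0.94924 ≈ 2589 billion, so the shortfall is 2727 - 2589 = 138 billion.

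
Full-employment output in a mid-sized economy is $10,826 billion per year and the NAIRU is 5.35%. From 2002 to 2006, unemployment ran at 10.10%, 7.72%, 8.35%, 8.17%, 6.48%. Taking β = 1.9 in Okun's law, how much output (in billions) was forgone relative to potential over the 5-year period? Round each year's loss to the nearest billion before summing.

$2,893 billion

Year 2002: gap = -1.9 × (10.1 - 5.35) = -9.025%, loss ≈ 10826 × 9.025/100 ≈ 977.
Year 2003: gap = -1.9 × (7.72 - 5.35) = -4.503%, loss ≈ 10826 × 4.503/100 ≈ 487.
Year 2004: gap = -1.9 × (8.35 - 5.35) = -5.7%, loss ≈ 10826 × 5.7/100 ≈ 617.
Year 2005: gap = -1.9 × (8.17 - 5.35) = -5.358%, loss ≈ 10826 × 5.358/100 ≈ 580.
Year 2006: gap = -1.9 × (6.48 - 5.35) = -2.147%, loss ≈ 10826 × 2.147/100 ≈ 232.
Total lost output = 977 + 487 + 617 + 580 + 232 = 2893 billion.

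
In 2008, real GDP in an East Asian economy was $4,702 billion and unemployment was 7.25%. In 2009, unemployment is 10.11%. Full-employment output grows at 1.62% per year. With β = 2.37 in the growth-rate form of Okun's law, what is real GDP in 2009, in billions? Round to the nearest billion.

$4,459 billion

Δu = 10.11 - 7.25 = 2.86 points.
Okun's law (growth form): g_Y = g_Y* - β × Δu = 1.62 - 2.37 × (2.86) = 1.62 - 6.7782 = -5.1582%.
Real GDP in the next year = 4702 × (1 - 5.1582/100) = 4702 × 0.948418 ≈ 4459 billion.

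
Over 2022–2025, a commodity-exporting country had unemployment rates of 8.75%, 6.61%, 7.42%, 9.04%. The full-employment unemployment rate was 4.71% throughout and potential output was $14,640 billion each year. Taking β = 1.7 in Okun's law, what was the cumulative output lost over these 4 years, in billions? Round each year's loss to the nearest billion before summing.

Year 2022: gap = -1.7 × (8.75 - 4.71) = -6.868%, loss ≈ 14640 × 6.868/100 ≈ 1005.
Year 2023: gap = -1.7 × (6.61 - 4.71) = -3.23%, loss ≈ 14640 × 3.23/100 ≈ 473.
Year 2024: gap = -1.7 × (7.42 - 4.71) = -4.607%, loss ≈ 14640 × 4.607/100 ≈ 674.
Year 2025: gap = -1.7 × (9.04 - 4.71) = -7.361%, loss ≈ 14640 × 7.361/100 ≈ 1078.
Total lost output = 1005 + 473 + 674 + 1078 = 3230 billion.

$3,230 billion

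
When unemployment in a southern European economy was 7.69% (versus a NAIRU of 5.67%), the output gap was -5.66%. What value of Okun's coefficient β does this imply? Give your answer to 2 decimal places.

Okun's law: output gap = -β × (u - u*).
-5.66 = -β × (7.69 - 5.67) = -β × 2.02, so β = 5.66/2.02 = 2.80.

β ≈ 2.80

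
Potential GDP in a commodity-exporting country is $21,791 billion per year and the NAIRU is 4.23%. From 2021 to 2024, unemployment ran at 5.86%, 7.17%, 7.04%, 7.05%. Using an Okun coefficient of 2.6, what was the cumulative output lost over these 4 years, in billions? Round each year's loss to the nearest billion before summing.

$5,780 billion

Year 2021: gap = -2.6 × (5.86 - 4.23) = -4.238%, loss ≈ 21791 × 4.238/100 ≈ 924.
Year 2022: gap = -2.6 × (7.17 - 4.23) = -7.644%, loss ≈ 21791 × 7.644/100 ≈ 1666.
Year 2023: gap = -2.6 × (7.04 - 4.23) = -7.306%, loss ≈ 21791 × 7.306/100 ≈ 1592.
Year 2024: gap = -2.6 × (7.05 - 4.23) = -7.332%, loss ≈ 21791 × 7.332/100 ≈ 1598.
Total lost output = 924 + 1666 + 1592 + 1598 = 5780 billion.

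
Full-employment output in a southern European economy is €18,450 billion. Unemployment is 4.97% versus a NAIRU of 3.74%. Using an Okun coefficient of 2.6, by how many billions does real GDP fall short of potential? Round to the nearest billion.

€590 billion

Output gap = -2.6 × (4.97 - 3.74) = -2.6 × 1.23 = -3.198%.
Actual GDP ≈ 18450 × 0.96802 ≈ 17860 billion, so the shortfall is 18450 - 17860 = 590 billion.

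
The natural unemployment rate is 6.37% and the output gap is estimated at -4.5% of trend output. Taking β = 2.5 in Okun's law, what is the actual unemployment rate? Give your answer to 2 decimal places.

8.17%

From Okun's law, u - u* = -(output gap)/β = -(-4.5)/2.5 = 1.8 points.
So u = 6.37 + 1.8 = 8.17%.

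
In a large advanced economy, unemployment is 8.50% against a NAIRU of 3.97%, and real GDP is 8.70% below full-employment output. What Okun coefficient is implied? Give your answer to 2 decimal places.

β ≈ 1.92

Okun's law: output gap = -β × (u - u*).
-8.70 = -β × (8.5 - 3.97) = -β × 4.53, so β = 8.7/4.53 = 1.92.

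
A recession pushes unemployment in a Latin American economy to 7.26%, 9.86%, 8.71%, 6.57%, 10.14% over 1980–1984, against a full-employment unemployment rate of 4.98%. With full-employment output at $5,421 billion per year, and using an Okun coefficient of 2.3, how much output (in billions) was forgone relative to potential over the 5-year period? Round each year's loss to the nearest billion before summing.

Year 1980: gap = -2.3 × (7.26 - 4.98) = -5.244%, loss ≈ 5421 × 5.244/100 ≈ 284.
Year 1981: gap = -2.3 × (9.86 - 4.98) = -11.224%, loss ≈ 5421 × 11.224/100 ≈ 608.
Year 1982: gap = -2.3 × (8.71 - 4.98) = -8.579%, loss ≈ 5421 × 8.579/100 ≈ 465.
Year 1983: gap = -2.3 × (6.57 - 4.98) = -3.657%, loss ≈ 5421 × 3.657/100 ≈ 198.
Year 1984: gap = -2.3 × (10.14 - 4.98) = -11.868%, loss ≈ 5421 × 11.868/100 ≈ 643.
Total lost output = 284 + 608 + 465 + 198 + 643 = 2198 billion.

$2,198 billion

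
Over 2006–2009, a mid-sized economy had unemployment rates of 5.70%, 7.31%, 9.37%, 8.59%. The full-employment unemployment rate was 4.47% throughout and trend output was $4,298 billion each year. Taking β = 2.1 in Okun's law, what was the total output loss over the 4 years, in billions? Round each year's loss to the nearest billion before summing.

$1,181 billion

Year 2006: gap = -2.1 × (5.7 - 4.47) = -2.583%, loss ≈ 4298 × 2.583/100 ≈ 111.
Year 2007: gap = -2.1 × (7.31 - 4.47) = -5.964%, loss ≈ 4298 × 5.964/100 ≈ 256.
Year 2008: gap = -2.1 × (9.37 - 4.47) = -10.29%, loss ≈ 4298 × 10.29/100 ≈ 442.
Year 2009: gap = -2.1 × (8.59 - 4.47) = -8.652%, loss ≈ 4298 × 8.652/100 ≈ 372.
Total lost output = 111 + 256 + 442 + 372 = 1181 billion.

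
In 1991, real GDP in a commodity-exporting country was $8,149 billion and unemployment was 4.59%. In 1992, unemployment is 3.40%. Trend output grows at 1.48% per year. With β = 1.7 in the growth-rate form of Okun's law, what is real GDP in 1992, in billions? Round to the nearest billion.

$8,434 billion

Δu = 3.4 - 4.59 = -1.19 points.
Okun's law (growth form): g_Y = g_Y* - β × Δu = 1.48 - 1.7 × (-1.19) = 1.48 + 2.023 = 3.503%.
Real GDP in the next year = 8149 × (1 + 3.503/100) = 8149 × 1.03503 ≈ 8434 billion.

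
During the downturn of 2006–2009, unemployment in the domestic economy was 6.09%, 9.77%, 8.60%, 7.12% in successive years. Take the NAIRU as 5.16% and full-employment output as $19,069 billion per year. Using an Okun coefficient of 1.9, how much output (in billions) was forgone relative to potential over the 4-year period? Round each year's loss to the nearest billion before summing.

Year 2006: gap = -1.9 × (6.09 - 5.16) = -1.767%, loss ≈ 19069 × 1.767/100 ≈ 337.
Year 2007: gap = -1.9 × (9.77 - 5.16) = -8.759%, loss ≈ 19069 × 8.759/100 ≈ 1670.
Year 2008: gap = -1.9 × (8.6 - 5.16) = -6.536%, loss ≈ 19069 × 6.536/100 ≈ 1246.
Year 2009: gap = -1.9 × (7.12 - 5.16) = -3.724%, loss ≈ 19069 × 3.724/100 ≈ 710.
Total lost output = 337 + 1670 + 1246 + 710 = 3963 billion.

$3,963 billion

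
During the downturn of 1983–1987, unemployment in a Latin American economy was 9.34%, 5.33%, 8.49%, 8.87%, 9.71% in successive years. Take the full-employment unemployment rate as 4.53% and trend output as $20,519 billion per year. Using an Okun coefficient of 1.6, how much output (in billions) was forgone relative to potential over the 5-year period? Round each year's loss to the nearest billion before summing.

Year 1983: gap = -1.6 × (9.34 - 4.53) = -7.696%, loss ≈ 20519 × 7.696/100 ≈ 1579.
Year 1984: gap = -1.6 × (5.33 - 4.53) = -1.28%, loss ≈ 20519 × 1.28/100 ≈ 263.
Year 1985: gap = -1.6 × (8.49 - 4.53) = -6.336%, loss ≈ 20519 × 6.336/100 ≈ 1300.
Year 1986: gap = -1.6 × (8.87 - 4.53) = -6.944%, loss ≈ 20519 × 6.944/100 ≈ 1425.
Year 1987: gap = -1.6 × (9.71 - 4.53) = -8.288%, loss ≈ 20519 × 8.288/100 ≈ 1701.
Total lost output = 1579 + 263 + 1300 + 1425 + 1701 = 6268 billion.

$6,268 billion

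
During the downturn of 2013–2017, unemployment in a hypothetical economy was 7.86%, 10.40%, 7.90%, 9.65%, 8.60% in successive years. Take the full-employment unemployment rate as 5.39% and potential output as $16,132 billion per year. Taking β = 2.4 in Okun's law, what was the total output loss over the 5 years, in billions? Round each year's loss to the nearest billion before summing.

Year 2013: gap = -2.4 × (7.86 - 5.39) = -5.928%, loss ≈ 16132 × 5.928/100 ≈ 956.
Year 2014: gap = -2.4 × (10.4 - 5.39) = -12.024%, loss ≈ 16132 × 12.024/100 ≈ 1940.
Year 2015: gap = -2.4 × (7.9 - 5.39) = -6.024%, loss ≈ 16132 × 6.024/100 ≈ 972.
Year 2016: gap = -2.4 × (9.65 - 5.39) = -10.224%, loss ≈ 16132 × 10.224/100 ≈ 1649.
Year 2017: gap = -2.4 × (8.6 - 5.39) = -7.704%, loss ≈ 16132 × 7.704/100 ≈ 1243.
Total lost output = 956 + 1940 + 972 + 1649 + 1243 = 6760 billion.

$6,760 billion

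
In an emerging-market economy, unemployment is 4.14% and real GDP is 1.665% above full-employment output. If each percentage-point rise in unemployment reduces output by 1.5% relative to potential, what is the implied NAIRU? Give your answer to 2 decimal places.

From Okun's law, u - u* = -(output gap)/β = -(1.665)/1.5 = -1.11 points.
So u* = 4.14 + 1.11 = 5.25%.

5.25%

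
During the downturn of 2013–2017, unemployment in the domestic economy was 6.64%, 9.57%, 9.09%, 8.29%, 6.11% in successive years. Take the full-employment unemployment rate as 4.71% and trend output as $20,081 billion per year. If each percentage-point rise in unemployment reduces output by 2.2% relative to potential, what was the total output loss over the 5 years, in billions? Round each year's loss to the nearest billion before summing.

$7,135 billion

Year 2013: gap = -2.2 × (6.64 - 4.71) = -4.246%, loss ≈ 20081 × 4.246/100 ≈ 853.
Year 2014: gap = -2.2 × (9.57 - 4.71) = -10.692%, loss ≈ 20081 × 10.692/100 ≈ 2147.
Year 2015: gap = -2.2 × (9.09 - 4.71) = -9.636%, loss ≈ 20081 × 9.636/100 ≈ 1935.
Year 2016: gap = -2.2 × (8.29 - 4.71) = -7.876%, loss ≈ 20081 × 7.876/100 ≈ 1582.
Year 2017: gap = -2.2 × (6.11 - 4.71) = -3.08%, loss ≈ 20081 × 3.08/100 ≈ 618.
Total lost output = 853 + 2147 + 1935 + 1582 + 618 = 7135 billion.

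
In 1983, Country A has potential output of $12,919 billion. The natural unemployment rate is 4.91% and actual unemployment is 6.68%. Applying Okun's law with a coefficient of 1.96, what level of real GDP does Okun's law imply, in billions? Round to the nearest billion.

Unemployment gap = 6.68 - 4.91 = 1.77 points, so the output gap is -1.96 × 1.77 = -3.4692%.
Actual GDP = 12919 × (1 - 3.4692/100) = 12919 × 0.965308 ≈ 12471 billion.

$12,471 billion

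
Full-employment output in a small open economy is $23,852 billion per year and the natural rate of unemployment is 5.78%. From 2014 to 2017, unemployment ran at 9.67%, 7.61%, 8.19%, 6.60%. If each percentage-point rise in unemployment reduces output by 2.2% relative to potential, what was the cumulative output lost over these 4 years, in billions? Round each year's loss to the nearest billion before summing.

Year 2014: gap = -2.2 × (9.67 - 5.78) = -8.558%, loss ≈ 23852 × 8.558/100 ≈ 2041.
Year 2015: gap = -2.2 × (7.61 - 5.78) = -4.026%, loss ≈ 23852 × 4.026/100 ≈ 960.
Year 2016: gap = -2.2 × (8.19 - 5.78) = -5.302%, loss ≈ 23852 × 5.302/100 ≈ 1265.
Year 2017: gap = -2.2 × (6.6 - 5.78) = -1.804%, loss ≈ 23852 × 1.804/100 ≈ 430.
Total lost output = 2041 + 960 + 1265 + 430 = 4696 billion.

$4,696 billion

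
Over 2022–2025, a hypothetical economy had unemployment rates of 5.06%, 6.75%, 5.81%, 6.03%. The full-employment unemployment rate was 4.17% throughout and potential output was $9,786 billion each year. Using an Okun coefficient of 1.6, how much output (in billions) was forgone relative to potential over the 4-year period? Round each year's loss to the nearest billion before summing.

$1,091 billion

Year 2022: gap = -1.6 × (5.06 - 4.17) = -1.424%, loss ≈ 9786 × 1.424/100 ≈ 139.
Year 2023: gap = -1.6 × (6.75 - 4.17) = -4.128%, loss ≈ 9786 × 4.128/100 ≈ 404.
Year 2024: gap = -1.6 × (5.81 - 4.17) = -2.624%, loss ≈ 9786 × 2.624/100 ≈ 257.
Year 2025: gap = -1.6 × (6.03 - 4.17) = -2.976%, loss ≈ 9786 × 2.976/100 ≈ 291.
Total lost output = 139 + 404 + 257 + 291 = 1091 billion.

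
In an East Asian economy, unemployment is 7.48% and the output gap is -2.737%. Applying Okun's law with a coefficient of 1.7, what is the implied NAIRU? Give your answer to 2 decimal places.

From Okun's law, u - u* = -(output gap)/β = -(-2.737)/1.7 = 1.61 points.
So u* = 7.48 - 1.61 = 5.87%.

5.87%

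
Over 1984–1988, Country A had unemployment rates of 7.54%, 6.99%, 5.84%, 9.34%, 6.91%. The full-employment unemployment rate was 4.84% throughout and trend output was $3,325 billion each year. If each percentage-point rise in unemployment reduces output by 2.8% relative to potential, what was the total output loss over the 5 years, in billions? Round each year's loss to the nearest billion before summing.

$1,156 billion

Year 1984: gap = -2.8 × (7.54 - 4.84) = -7.56%, loss ≈ 3325 × 7.56/100 ≈ 251.
Year 1985: gap = -2.8 × (6.99 - 4.84) = -6.02%, loss ≈ 3325 × 6.02/100 ≈ 200.
Year 1986: gap = -2.8 × (5.84 - 4.84) = -2.8%, loss ≈ 3325 × 2.8/100 ≈ 93.
Year 1987: gap = -2.8 × (9.34 - 4.84) = -12.6%, loss ≈ 3325 × 12.6/100 ≈ 419.
Year 1988: gap = -2.8 × (6.91 - 4.84) = -5.796%, loss ≈ 3325 × 5.796/100 ≈ 193.
Total lost output = 251 + 200 + 93 + 419 + 193 = 1156 billion.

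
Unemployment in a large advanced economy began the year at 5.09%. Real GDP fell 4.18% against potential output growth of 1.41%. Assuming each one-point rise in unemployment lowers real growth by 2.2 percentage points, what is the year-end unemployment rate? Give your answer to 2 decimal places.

7.63%

Growth-rate Okun's law: g_Y = g_Y* - β × Δu, so Δu = (g_Y* - g_Y)/β.
Δu = (1.41 + 4.18)/2.2 = 5.59/2.2 = 2.54 percentage points.
Year-end unemployment = 5.09 + 2.54 = 7.63%.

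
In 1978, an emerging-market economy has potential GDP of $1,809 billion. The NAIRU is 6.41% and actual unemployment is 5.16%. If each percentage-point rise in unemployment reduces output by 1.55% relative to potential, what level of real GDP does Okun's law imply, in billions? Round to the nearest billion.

Unemployment gap = 5.16 - 6.41 = -1.25 points, so the output gap is -1.55 × (-1.25) = 1.9375%.
Actual GDP = 1809 × (1 + 1.9375/100) = 1809 × 1.019375 ≈ 1844 billion.

$1,844 billion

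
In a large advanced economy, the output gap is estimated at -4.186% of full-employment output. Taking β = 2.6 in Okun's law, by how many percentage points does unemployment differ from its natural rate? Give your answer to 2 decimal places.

Okun's law: output gap = -β × (u - u*), so u - u* = -(output gap)/β.
u - u* = -(-4.186)/2.6 = 1.61 percentage points.

1.61 percentage points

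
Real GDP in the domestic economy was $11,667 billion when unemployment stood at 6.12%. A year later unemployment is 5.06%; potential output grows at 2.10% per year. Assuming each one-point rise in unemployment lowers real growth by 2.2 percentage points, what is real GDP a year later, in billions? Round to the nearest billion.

$12,184 billion

Δu = 5.06 - 6.12 = -1.06 points.
Okun's law (growth form): g_Y = g_Y* - β × Δu = 2.10 - 2.2 × (-1.06) = 2.1 + 2.332 = 4.432%.
Real GDP in the next year = 11667 × (1 + 4.432/100) = 11667 × 1.04432 ≈ 12184 billion.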